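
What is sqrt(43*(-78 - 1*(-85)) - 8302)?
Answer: 3*I*sqrt(889) ≈ 89.448*I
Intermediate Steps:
sqrt(43*(-78 - 1*(-85)) - 8302) = sqrt(43*(-78 + 85) - 8302) = sqrt(43*7 - 8302) = sqrt(301 - 8302) = sqrt(-8001) = 3*I*sqrt(889)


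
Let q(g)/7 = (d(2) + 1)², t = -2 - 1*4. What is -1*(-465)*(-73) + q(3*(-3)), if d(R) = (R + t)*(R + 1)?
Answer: -33098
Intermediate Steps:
t = -6 (t = -2 - 4 = -6)
d(R) = (1 + R)*(-6 + R) (d(R) = (R - 6)*(R + 1) = (-6 + R)*(1 + R) = (1 + R)*(-6 + R))
q(g) = 847 (q(g) = 7*((-6 + 2² - 5*2) + 1)² = 7*((-6 + 4 - 10) + 1)² = 7*(-12 + 1)² = 7*(-11)² = 7*121 = 847)
-1*(-465)*(-73) + q(3*(-3)) = -1*(-465)*(-73) + 847 = 465*(-73) + 847 = -33945 + 847 = -33098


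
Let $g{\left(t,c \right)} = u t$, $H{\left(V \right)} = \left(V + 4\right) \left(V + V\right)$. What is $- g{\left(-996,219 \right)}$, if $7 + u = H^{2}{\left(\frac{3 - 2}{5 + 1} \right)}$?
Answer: $- \frac{136369}{27} \approx -5050.7$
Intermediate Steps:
$H{\left(V \right)} = 2 V \left(4 + V\right)$ ($H{\left(V \right)} = \left(4 + V\right) 2 V = 2 V \left(4 + V\right)$)
$u = - \frac{1643}{324}$ ($u = -7 + \left(2 \frac{3 - 2}{5 + 1} \left(4 + \frac{3 - 2}{5 + 1}\right)\right)^{2} = -7 + \left(2 \cdot 1 \cdot \frac{1}{6} \left(4 + 1 \cdot \frac{1}{6}\right)\right)^{2} = -7 + \left(2 \cdot \frac{1}{6} \left(4 + \frac{1}{6}\right)\right)^{2} = -7 + \left(2 \cdot \frac{1}{6} \cdot \frac{25}{6}\right)^{2} = -7 + \left(\frac{25}{18}\right)^{2} = -7 + \frac{625}{324} = - \frac{1643}{324} \approx -5.071$)
$g{\left(t,c \right)} = - \frac{1643 t}{324}$
$- g{\left(-996,219 \right)} = - \frac{\left(-1643\right) \left(-996\right)}{324} = \left(-1\right) \frac{136369}{27} = - \frac{136369}{27}$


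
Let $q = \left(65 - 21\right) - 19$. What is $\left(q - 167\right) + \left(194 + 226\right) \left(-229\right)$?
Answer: $-96322$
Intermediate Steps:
$q = 25$ ($q = 44 - 19 = 25$)
$\left(q - 167\right) + \left(194 + 226\right) \left(-229\right) = \left(25 - 167\right) + \left(194 + 226\right) \left(-229\right) = -142 + 420 \left(-229\right) = -142 - 96180 = -96322$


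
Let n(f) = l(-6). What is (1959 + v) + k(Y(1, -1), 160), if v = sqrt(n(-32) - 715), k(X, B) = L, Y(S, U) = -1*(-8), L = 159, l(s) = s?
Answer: 2118 + I*sqrt(721) ≈ 2118.0 + 26.851*I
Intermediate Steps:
n(f) = -6
Y(S, U) = 8
k(X, B) = 159
v = I*sqrt(721) (v = sqrt(-6 - 715) = sqrt(-721) = I*sqrt(721) ≈ 26.851*I)
(1959 + v) + k(Y(1, -1), 160) = (1959 + I*sqrt(721)) + 159 = 2118 + I*sqrt(721)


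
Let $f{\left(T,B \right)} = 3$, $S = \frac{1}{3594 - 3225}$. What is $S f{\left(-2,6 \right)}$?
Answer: $\frac{1}{123} \approx 0.0081301$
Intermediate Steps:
$S = \frac{1}{369} \approx 0.00271$
$S f{\left(-2,6 \right)} = \frac{1}{369} \cdot 3 = \frac{1}{123}$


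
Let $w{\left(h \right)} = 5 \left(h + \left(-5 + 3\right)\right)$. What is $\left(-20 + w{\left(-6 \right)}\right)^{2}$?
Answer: $3600$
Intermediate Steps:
$w{\left(h \right)} = -10 + 5 h$ ($w{\left(h \right)} = 5 \left(h - 2\right) = 5 \left(-2 + h\right) = -10 + 5 h$)
$\left(-20 + w{\left(-6 \right)}\right)^{2} = \left(-20 + \left(-10 + 5 \left(-6\right)\right)\right)^{2} = \left(-20 - 40\right)^{2} = \left(-60\right)^{2} = 3600$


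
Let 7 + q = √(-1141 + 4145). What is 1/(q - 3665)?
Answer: -918/3370145 - √751/6740290 ≈ -0.00027646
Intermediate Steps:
q = -7 + 2*√751 (q = -7 + √(-1141 + 4145) = -7 + √3004 = -7 + 2*√751 ≈ 47.809)
1/(q - 3665) = 1/((-7 + 2*√751) - 3665) = 1/(-3672 + 2*√751)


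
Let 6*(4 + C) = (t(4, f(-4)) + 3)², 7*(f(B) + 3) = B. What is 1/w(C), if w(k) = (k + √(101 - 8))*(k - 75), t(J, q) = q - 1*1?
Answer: -18237996/32002841783 - 25412184*√93/160014208915 ≈ -0.0021014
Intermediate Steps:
f(B) = -3 + B/7
t(J, q) = -1 + q (t(J, q) = q - 1 = -1 + q)
C = -1055/294 (C = -4 + ((-1 + (-3 + (⅐)*(-4))) + 3)²/6 = -4 + ((-1 + (-3 - 4/7)) + 3)²/6 = -4 + ((-1 - 25/7) + 3)²/6 = -4 + (-32/7 + 3)²/6 = -4 + (-11/7)²/6 = -4 + (⅙)*(121/49) = -4 + 121/294 = -1055/294 ≈ -3.5884)
w(k) = (-75 + k)*(k + √93) (w(k) = (k + √93)*(-75 + k) = (-75 + k)*(k + √93))
1/w(C) = 1/((-1055/294)² - 75*(-1055/294) - 75*√93 - 1055*√93/294) = 1/(1113025/86436 + 26375/98 - 75*√93 - 1055*√93/294) = 1/(24375775/86436 - 23105*√93/294)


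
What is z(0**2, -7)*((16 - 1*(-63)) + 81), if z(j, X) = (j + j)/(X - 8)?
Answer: 0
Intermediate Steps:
z(j, X) = 2*j/(-8 + X) (z(j, X) = (2*j)/(-8 + X) = 2*j/(-8 + X))
z(0**2, -7)*((16 - 1*(-63)) + 81) = (2*0**2/(-8 - 7))*((16 - 1*(-63)) + 81) = (2*0/(-15))*((16 + 63) + 81) = (2*0*(-1/15))*(79 + 81) = 0*160 = 0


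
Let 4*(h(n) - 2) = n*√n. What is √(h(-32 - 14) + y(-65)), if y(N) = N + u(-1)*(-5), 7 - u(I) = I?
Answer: √(-412 - 46*I*√46)/2 ≈ 3.6194 - 10.775*I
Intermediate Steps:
u(I) = 7 - I
h(n) = 2 + n^(3/2)/4 (h(n) = 2 + (n*√n)/4 = 2 + n^(3/2)/4)
y(N) = -40 + N (y(N) = N + (7 - 1*(-1))*(-5) = N + (7 + 1)*(-5) = N + 8*(-5) = N - 40 = -40 + N)
√(h(-32 - 14) + y(-65)) = √((2 + (-32 - 14)^(3/2)/4) + (-40 - 65)) = √((2 + (-46)^(3/2)/4) - 105) = √((2 + (-46*I*√46)/4) - 105) = √((2 - 23*I*√46/2) - 105) = √(-103 - 23*I*√46/2)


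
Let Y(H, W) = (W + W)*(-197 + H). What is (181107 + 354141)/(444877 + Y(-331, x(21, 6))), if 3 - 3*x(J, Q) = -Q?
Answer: 535248/441709 ≈ 1.2118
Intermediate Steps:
x(J, Q) = 1 + Q/3 (x(J, Q) = 1 - (-1)*Q/3 = 1 + Q/3)
Y(H, W) = 2*W*(-197 + H) (Y(H, W) = (2*W)*(-197 + H) = 2*W*(-197 + H))
(181107 + 354141)/(444877 + Y(-331, x(21, 6))) = (181107 + 354141)/(444877 + 2*(1 + (1/3)*6)*(-197 - 331)) = 535248/(444877 + 2*(1 + 2)*(-528)) = 535248/(444877 + 2*3*(-528)) = 535248/(444877 - 3168) = 535248/441709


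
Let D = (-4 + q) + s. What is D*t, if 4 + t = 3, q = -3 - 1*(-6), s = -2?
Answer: 3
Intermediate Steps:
q = 3 (q = -3 + 6 = 3)
t = -1 (t = -4 + 3 = -1)
D = -3 (D = (-4 + 3) - 2 = -1 - 2 = -3)
D*t = -3*(-1) = 3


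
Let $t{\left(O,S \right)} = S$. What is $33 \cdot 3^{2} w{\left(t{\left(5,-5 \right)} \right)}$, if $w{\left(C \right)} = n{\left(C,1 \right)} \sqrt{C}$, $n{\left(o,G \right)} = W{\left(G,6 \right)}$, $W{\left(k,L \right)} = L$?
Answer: $1782 i \sqrt{5} \approx 3984.7 i$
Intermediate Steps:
$n{\left(o,G \right)} = 6$
$w{\left(C \right)} = 6 \sqrt{C}$
$33 \cdot 3^{2} w{\left(t{\left(5,-5 \right)} \right)} = 33 \cdot 3^{2} \cdot 6 \sqrt{-5} = 33 \cdot 9 \cdot 6 i \sqrt{5} = 297 \cdot 6 i \sqrt{5} = 1782 i \sqrt{5}$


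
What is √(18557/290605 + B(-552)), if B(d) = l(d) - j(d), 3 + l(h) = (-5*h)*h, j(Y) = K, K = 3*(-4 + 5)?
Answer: I*√7273655612485/2185 ≈ 1234.3*I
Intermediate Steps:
K = 3 (K = 3*1 = 3)
j(Y) = 3
l(h) = -3 - 5*h² (l(h) = -3 + (-5*h)*h = -3 - 5*h²)
B(d) = -6 - 5*d² (B(d) = (-3 - 5*d²) - 1*3 = (-3 - 5*d²) - 3 = -6 - 5*d²)
√(18557/290605 + B(-552)) = √(18557/290605 + (-6 - 5*(-552)²)) = √(18557*(1/290605) + (-6 - 5*304704)) = √(2651/41515 + (-6 - 1523520)) = √(2651/41515 - 1523526) = √(-63249179239/41515) = I*√7273655612485/2185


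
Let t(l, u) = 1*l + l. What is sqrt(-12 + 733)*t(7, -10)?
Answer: 14*sqrt(721) ≈ 375.92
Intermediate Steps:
t(l, u) = 2*l (t(l, u) = l + l = 2*l)
sqrt(-12 + 733)*t(7, -10) = sqrt(-12 + 733)*(2*7) = sqrt(721)*14 = 14*sqrt(721)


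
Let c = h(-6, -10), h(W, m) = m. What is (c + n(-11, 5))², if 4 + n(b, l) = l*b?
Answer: 4761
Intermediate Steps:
c = -10
n(b, l) = -4 + b*l (n(b, l) = -4 + l*b = -4 + b*l)
(c + n(-11, 5))² = (-10 + (-4 - 11*5))² = (-10 + (-4 - 55))² = (-10 - 59)² = (-69)² = 4761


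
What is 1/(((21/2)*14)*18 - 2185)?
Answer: 1/461 ≈ 0.0021692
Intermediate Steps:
1/(((21/2)*14)*18 - 2185) = 1/(147*18 - 2185) = 1/(2646 - 2185) = 1/461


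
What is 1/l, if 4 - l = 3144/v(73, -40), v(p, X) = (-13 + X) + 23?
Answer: 5/544 ≈ 0.0091912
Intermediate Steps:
v(p, X) = 10 + X
l = 544/5 (l = 4 - 3144/(10 - 40) = 4 - 3144/(-30) = 4 - 3144*(-1)/30 = 4 - 1*(-524/5) = 4 + 524/5 = 544/5 ≈ 108.80)
1/l = 1/(544/5) = 5/544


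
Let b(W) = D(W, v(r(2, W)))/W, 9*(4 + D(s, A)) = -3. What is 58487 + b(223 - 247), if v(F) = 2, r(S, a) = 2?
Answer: 4211077/72 ≈ 58487.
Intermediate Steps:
D(s, A) = -13/3 (D(s, A) = -4 + (⅑)*(-3) = -4 - ⅓ = -13/3)
b(W) = -13/(3*W)
58487 + b(223 - 247) = 58487 - 13/(3*(223 - 247)) = 58487 - 13/3/(-24) = 58487 - 13/3*(-1/24) = 58487 + 13/72 = 4211077/72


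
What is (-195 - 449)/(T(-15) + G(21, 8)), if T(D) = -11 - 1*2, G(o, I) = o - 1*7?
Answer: -644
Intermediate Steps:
G(o, I) = -7 + o (G(o, I) = o - 7 = -7 + o)
T(D) = -13 (T(D) = -11 - 2 = -13)
(-195 - 449)/(T(-15) + G(21, 8)) = (-195 - 449)/(-13 + (-7 + 21)) = -644/(-13 + 14) = -644/1 = -644*1 = -644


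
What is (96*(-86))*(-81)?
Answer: 668736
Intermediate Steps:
(96*(-86))*(-81) = -8256*(-81) = 668736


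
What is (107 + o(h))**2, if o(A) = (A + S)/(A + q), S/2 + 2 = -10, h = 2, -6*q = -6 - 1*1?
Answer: 3613801/361 ≈ 10011.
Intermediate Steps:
q = 7/6 (q = -(-6 - 1*1)/6 = -(-6 - 1)/6 = -1/6*(-7) = 7/6 ≈ 1.1667)
S = -24 (S = -4 + 2*(-10) = -4 - 20 = -24)
o(A) = (-24 + A)/(7/6 + A) (o(A) = (A - 24)/(A + 7/6) = (-24 + A)/(7/6 + A))
(107 + o(h))**2 = (107 + 6*(-24 + 2)/(7 + 6*2))**2 = (107 + 6*(-22)/(7 + 12))**2 = (107 + 6*(-22)/19)**2 = (107 + 6*(1/19)*(-22))**2 = (107 - 132/19)**2 = (1901/19)**2 = 3613801/361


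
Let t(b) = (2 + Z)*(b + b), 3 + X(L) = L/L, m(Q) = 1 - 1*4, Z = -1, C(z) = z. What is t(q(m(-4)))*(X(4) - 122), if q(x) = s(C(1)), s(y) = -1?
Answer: 248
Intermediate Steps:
m(Q) = -3 (m(Q) = 1 - 4 = -3)
X(L) = -2 (X(L) = -3 + L/L = -3 + 1 = -2)
q(x) = -1
t(b) = 2*b (t(b) = (2 - 1)*(b + b) = 1*(2*b) = 2*b)
t(q(m(-4)))*(X(4) - 122) = (2*(-1))*(-2 - 122) = -2*(-124) = 248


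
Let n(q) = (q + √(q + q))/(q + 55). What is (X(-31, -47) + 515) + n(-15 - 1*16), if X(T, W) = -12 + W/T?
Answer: 374399/744 + I*√62/24 ≈ 503.22 + 0.32808*I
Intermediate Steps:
n(q) = (q + √2*√q)/(55 + q) (n(q) = (q + √(2*q))/(55 + q) = (q + √2*√q)/(55 + q))
(X(-31, -47) + 515) + n(-15 - 1*16) = ((-12 - 47/(-31)) + 515) + ((-15 - 1*16) + √2*√(-15 - 1*16))/(55 + (-15 - 1*16)) = ((-12 - 47*(-1/31)) + 515) + ((-15 - 16) + √2*√(-15 - 16))/(55 + (-15 - 16)) = ((-12 + 47/31) + 515) + (-31 + √2*√(-31))/(55 - 31) = (-325/31 + 515) + (-31 + √2*(I*√31))/24 = 15640/31 + (-31 + I*√62)/24 = 15640/31 + (-31/24 + I*√62/24) = 374399/744 + I*√62/24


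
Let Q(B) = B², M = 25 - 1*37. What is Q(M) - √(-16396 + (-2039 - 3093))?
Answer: 144 - 6*I*√598 ≈ 144.0 - 146.72*I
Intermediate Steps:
M = -12 (M = 25 - 37 = -12)
Q(M) - √(-16396 + (-2039 - 3093)) = (-12)² - √(-16396 + (-2039 - 3093)) = 144 - √(-16396 - 5132) = 144 - √(-21528) = 144 - 6*I*√598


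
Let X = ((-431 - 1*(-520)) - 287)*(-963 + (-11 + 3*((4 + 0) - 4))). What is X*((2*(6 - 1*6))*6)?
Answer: 0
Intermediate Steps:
X = 192852 (X = ((-431 + 520) - 287)*(-963 + (-11 + 3*(4 - 4))) = (89 - 287)*(-963 + (-11 + 3*0)) = -198*(-963 + (-11 + 0)) = -198*(-963 - 11) = -198*(-974) = 192852)
X*((2*(6 - 1*6))*6) = 192852*((2*(6 - 1*6))*6) = 192852*((2*(6 - 6))*6) = 192852*((2*0)*6) = 192852*(0*6) = 192852*0 = 0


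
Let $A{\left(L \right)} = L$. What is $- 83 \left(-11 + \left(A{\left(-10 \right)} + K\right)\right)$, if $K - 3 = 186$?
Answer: $-13944$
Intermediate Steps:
$K = 189$ ($K = 3 + 186 = 189$)
$- 83 \left(-11 + \left(A{\left(-10 \right)} + K\right)\right) = - 83 \left(-11 + \left(-10 + 189\right)\right) = - 83 \left(-11 + 179\right) = \left(-83\right) 168 = -13944$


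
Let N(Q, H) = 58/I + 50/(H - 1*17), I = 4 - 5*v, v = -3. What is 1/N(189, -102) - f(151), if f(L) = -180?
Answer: 1073621/5952 ≈ 180.38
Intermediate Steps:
I = 19 (I = 4 - 5*(-3) = 4 + 15 = 19)
N(Q, H) = 58/19 + 50/(-17 + H) (N(Q, H) = 58/19 + 50/(H - 1*17) = 58*(1/19) + 50/(H - 17) = 58/19 + 50/(-17 + H))
1/N(189, -102) - f(151) = 1/(2*(-18 + 29*(-102))/(19*(-17 - 102))) - 1*(-180) = 1/((2/19)*(-18 - 2958)/(-119)) + 180 = 1/((2/19)*(-1/119)*(-2976)) + 180 = 1/(5952/2261) + 180 = 2261/5952 + 180 = 1073621/5952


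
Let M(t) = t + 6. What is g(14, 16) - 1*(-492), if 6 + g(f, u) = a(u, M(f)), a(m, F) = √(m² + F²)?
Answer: 486 + 4*√41 ≈ 511.61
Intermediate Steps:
M(t) = 6 + t
a(m, F) = √(F² + m²)
g(f, u) = -6 + √(u² + (6 + f)²) (g(f, u) = -6 + √((6 + f)² + u²) = -6 + √(u² + (6 + f)²))
g(14, 16) - 1*(-492) = (-6 + √(16² + (6 + 14)²)) - 1*(-492) = (-6 + √(256 + 20²)) + 492 = (-6 + √(256 + 400)) + 492 = (-6 + √656) + 492 = (-6 + 4*√41) + 492 = 486 + 4*√41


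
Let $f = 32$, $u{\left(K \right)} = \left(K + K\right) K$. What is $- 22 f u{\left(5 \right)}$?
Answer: $-35200$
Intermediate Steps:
$u{\left(K \right)} = 2 K^{2}$ ($u{\left(K \right)} = 2 K K = 2 K^{2}$)
$- 22 f u{\left(5 \right)} = \left(-22\right) 32 \cdot 2 \cdot 5^{2} = - 704 \cdot 2 \cdot 25 = \left(-704\right) 50 = -35200$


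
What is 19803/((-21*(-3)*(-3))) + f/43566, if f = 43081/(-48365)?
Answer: -662322337033/6321208770 ≈ -104.78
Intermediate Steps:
f = -43081/48365 (f = 43081*(-1/48365) = -43081/48365 ≈ -0.89075)
19803/((-21*(-3)*(-3))) + f/43566 = 19803/((-21*(-3)*(-3))) - 43081/48365/43566 = 19803/((63*(-3))) - 43081/48365*1/43566 = 19803/(-189) - 43081/2107069590 = 19803*(-1/189) - 43081/2107069590 = -943/9 - 43081/2107069590 = -662322337033/6321208770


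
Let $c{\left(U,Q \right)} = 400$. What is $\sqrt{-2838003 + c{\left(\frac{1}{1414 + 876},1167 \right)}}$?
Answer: $i \sqrt{2837603} \approx 1684.5 i$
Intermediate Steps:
$\sqrt{-2838003 + c{\left(\frac{1}{1414 + 876},1167 \right)}} = \sqrt{-2838003 + 400} = \sqrt{-2837603} = i \sqrt{2837603}$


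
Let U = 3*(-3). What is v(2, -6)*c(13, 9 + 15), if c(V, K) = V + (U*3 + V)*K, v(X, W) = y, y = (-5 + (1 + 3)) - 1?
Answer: 646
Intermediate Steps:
U = -9
y = -2 (y = (-5 + 4) - 1 = -1 - 1 = -2)
v(X, W) = -2
c(V, K) = V + K*(-27 + V) (c(V, K) = V + (-9*3 + V)*K = V + (-27 + V)*K = V + K*(-27 + V))
v(2, -6)*c(13, 9 + 15) = -2*(13 - 27*(9 + 15) + (9 + 15)*13) = -2*(13 - 27*24 + 24*13) = -2*(13 - 648 + 312) = -2*(-323) = 646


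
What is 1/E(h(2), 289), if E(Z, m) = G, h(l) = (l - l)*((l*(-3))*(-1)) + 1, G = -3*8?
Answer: -1/24 ≈ -0.041667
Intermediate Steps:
G = -24
h(l) = 1 (h(l) = 0*(-3*l*(-1)) + 1 = 0*(3*l) + 1 = 0 + 1 = 1)
E(Z, m) = -24
1/E(h(2), 289) = 1/(-24) = -1/24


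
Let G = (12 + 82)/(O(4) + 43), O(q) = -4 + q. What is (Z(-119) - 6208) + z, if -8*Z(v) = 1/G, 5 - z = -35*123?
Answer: -1427339/752 ≈ -1898.1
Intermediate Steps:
G = 94/43 (G = (12 + 82)/((-4 + 4) + 43) = 94/(0 + 43) = 94/43 ≈ 2.1860)
z = 4310 (z = 5 - (-35)*123 = 5 - 1*(-4305) = 5 + 4305 = 4310)
Z(v) = -43/752 (Z(v) = -1/(8*94/43) = -⅛*43/94 = -43/752)
(Z(-119) - 6208) + z = (-43/752 - 6208) + 4310 = -4668459/752 + 4310 = -1427339/752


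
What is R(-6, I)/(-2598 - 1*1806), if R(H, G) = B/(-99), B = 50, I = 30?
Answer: 25/217998 ≈ 0.00011468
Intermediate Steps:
R(H, G) = -50/99 (R(H, G) = 50/(-99) = 50*(-1/99) = -50/99)
R(-6, I)/(-2598 - 1*1806) = -50/(99*(-2598 - 1*1806)) = -50/(99*(-2598 - 1806)) = -50/99/(-4404) = -50/99*(-1/4404) = 25/217998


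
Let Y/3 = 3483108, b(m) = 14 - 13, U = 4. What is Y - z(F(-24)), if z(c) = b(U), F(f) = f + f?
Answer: 10449323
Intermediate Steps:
b(m) = 1
Y = 10449324 (Y = 3*3483108 = 10449324)
F(f) = 2*f
z(c) = 1
Y - z(F(-24)) = 10449324 - 1*1 = 10449324 - 1 = 10449323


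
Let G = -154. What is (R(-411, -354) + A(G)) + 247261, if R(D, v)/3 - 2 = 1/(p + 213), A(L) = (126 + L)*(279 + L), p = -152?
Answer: 14869790/61 ≈ 2.4377e+5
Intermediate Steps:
R(D, v) = 369/61 (R(D, v) = 6 + 3/(-152 + 213) = 6 + 3/61 = 369/61)
(R(-411, -354) + A(G)) + 247261 = (369/61 + (35154 + (-154)**2 + 405*(-154))) + 247261 = (369/61 + (35154 + 23716 - 62370)) + 247261 = (369/61 - 3500) + 247261 = -213131/61 + 247261 = 14869790/61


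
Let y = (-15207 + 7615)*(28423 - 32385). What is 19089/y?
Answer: 2727/4297072 ≈ 0.00063462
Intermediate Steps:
y = 30079504 (y = -7592*(-3962) = 30079504)
19089/y = 19089/30079504 = 19089*(1/30079504) = 2727/4297072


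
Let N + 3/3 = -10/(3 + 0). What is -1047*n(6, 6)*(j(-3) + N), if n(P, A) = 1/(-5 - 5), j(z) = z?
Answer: -3839/5 ≈ -767.80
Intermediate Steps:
N = -13/3 (N = -1 - 10/(3 + 0) = -1 - 10/3 = -13/3 ≈ -4.3333)
n(P, A) = -⅒ (n(P, A) = 1/(-10) = -⅒)
-1047*n(6, 6)*(j(-3) + N) = -(-1047)*(-3 - 13/3)/10 = -(-1047)*(-22)/(10*3) = -1047*11/15 = -3839/5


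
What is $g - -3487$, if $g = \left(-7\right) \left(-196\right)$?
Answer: $4859$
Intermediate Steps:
$g = 1372$
$g - -3487 = 1372 - -3487 = 1372 + 3487 = 4859$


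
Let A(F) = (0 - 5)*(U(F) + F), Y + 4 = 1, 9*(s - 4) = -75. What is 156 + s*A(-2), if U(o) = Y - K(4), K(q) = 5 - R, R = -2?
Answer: -104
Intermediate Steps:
s = -13/3 (s = 4 + (⅑)*(-75) = 4 - 25/3 = -13/3 ≈ -4.3333)
K(q) = 7 (K(q) = 5 - 1*(-2) = 5 + 2 = 7)
Y = -3 (Y = -4 + 1 = -3)
U(o) = -10 (U(o) = -3 - 1*7 = -3 - 7 = -10)
A(F) = 50 - 5*F (A(F) = (0 - 5)*(-10 + F) = -5*(-10 + F) = 50 - 5*F)
156 + s*A(-2) = 156 - 13*(50 - 5*(-2))/3 = 156 - 13*(50 + 10)/3 = 156 - 13/3*60 = 156 - 260 = -104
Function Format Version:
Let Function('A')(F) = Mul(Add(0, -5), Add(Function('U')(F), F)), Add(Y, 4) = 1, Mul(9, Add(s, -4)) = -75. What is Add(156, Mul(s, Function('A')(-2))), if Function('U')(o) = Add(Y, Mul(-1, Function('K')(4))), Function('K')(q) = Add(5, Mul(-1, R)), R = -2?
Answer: -104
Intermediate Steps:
s = Rational(-13, 3) (s = Add(4, Mul(Rational(1, 9), -75)) = Add(4, Rational(-25, 3)) = Rational(-13, 3) ≈ -4.3333)
Function('K')(q) = 7 (Function('K')(q) = Add(5, Mul(-1, -2)) = Add(5, 2) = 7)
Y = -3 (Y = Add(-4, 1) = -3)
Function('U')(o) = -10 (Function('U')(o) = Add(-3, Mul(-1, 7)) = Add(-3, -7) = -10)
Function('A')(F) = Add(50, Mul(-5, F)) (Function('A')(F) = Mul(Add(0, -5), Add(-10, F)) = Mul(-5, Add(-10, F)) = Add(50, Mul(-5, F)))
Add(156, Mul(s, Function('A')(-2))) = Add(156, Mul(Rational(-13, 3), Add(50, Mul(-5, -2)))) = Add(156, Mul(Rational(-13, 3), Add(50, 10))) = Add(156, Mul(Rational(-13, 3), 60)) = Add(156, -260) = -104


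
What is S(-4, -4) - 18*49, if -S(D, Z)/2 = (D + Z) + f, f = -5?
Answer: -856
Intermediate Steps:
S(D, Z) = 10 - 2*D - 2*Z (S(D, Z) = -2*((D + Z) - 5) = -2*(-5 + D + Z) = 10 - 2*D - 2*Z)
S(-4, -4) - 18*49 = (10 - 2*(-4) - 2*(-4)) - 18*49 = (10 + 8 + 8) - 882 = 26 - 882 = -856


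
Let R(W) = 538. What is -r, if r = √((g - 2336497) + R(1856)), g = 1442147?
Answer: -2*I*√223453 ≈ -945.42*I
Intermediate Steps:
r = 2*I*√223453 (r = √((1442147 - 2336497) + 538) = √(-894350 + 538) = √(-893812) = 2*I*√223453 ≈ 945.42*I)
-r = -2*I*√223453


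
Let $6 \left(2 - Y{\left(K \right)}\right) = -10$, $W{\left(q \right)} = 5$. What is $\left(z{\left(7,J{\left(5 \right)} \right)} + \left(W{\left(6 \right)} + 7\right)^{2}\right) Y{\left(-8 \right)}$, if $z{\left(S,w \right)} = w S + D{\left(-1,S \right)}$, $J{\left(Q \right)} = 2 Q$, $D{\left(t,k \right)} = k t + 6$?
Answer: $781$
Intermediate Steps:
$D{\left(t,k \right)} = 6 + k t$
$Y{\left(K \right)} = \frac{11}{3}$ ($Y{\left(K \right)} = 2 - - \frac{5}{3} = 2 + \frac{5}{3} = \frac{11}{3}$)
$z{\left(S,w \right)} = 6 - S + S w$ ($z{\left(S,w \right)} = w S + \left(6 + S \left(-1\right)\right) = S w - \left(-6 + S\right) = 6 - S + S w$)
$\left(z{\left(7,J{\left(5 \right)} \right)} + \left(W{\left(6 \right)} + 7\right)^{2}\right) Y{\left(-8 \right)} = \left(\left(6 - 7 + 7 \cdot 2 \cdot 5\right) + \left(5 + 7\right)^{2}\right) \frac{11}{3} = \left(\left(6 - 7 + 7 \cdot 10\right) + 12^{2}\right) \frac{11}{3} = \left(\left(6 - 7 + 70\right) + 144\right) \frac{11}{3} = \left(69 + 144\right) \frac{11}{3} = 213 \cdot \frac{11}{3} = 781$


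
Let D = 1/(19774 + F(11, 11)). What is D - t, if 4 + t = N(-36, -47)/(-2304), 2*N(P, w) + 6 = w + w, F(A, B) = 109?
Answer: 91124941/22905216 ≈ 3.9783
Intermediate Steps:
N(P, w) = -3 + w (N(P, w) = -3 + (w + w)/2 = -3 + (2*w)/2 = -3 + w)
D = 1/19883 (D = 1/(19774 + 109) = 1/19883 ≈ 5.0294e-5)
t = -4583/1152 (t = -4 + (-3 - 47)/(-2304) = -4 - 50*(-1/2304) = -4 + 25/1152 = -4583/1152 ≈ -3.9783)
D - t = 1/19883 - 1*(-4583/1152) = 1/19883 + 4583/1152 = 91124941/22905216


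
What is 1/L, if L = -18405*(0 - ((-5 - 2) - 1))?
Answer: -1/147240 ≈ -6.7916e-6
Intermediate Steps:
L = -147240 (L = -18405*(0 - (-7 - 1)) = -18405*(0 - 1*(-8)) = -18405*(0 + 8) = -18405*8 = -1*147240 = -147240)
1/L = 1/(-147240) = -1/147240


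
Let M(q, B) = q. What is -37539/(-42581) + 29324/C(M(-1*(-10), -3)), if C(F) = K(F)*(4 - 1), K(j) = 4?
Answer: 312273928/127743 ≈ 2444.5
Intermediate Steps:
C(F) = 12 (C(F) = 4*(4 - 1) = 4*3 = 12)
-37539/(-42581) + 29324/C(M(-1*(-10), -3)) = -37539/(-42581) + 29324/12 = -37539*(-1/42581) + 29324*(1/12) = 37539/42581 + 7331/3 = 312273928/127743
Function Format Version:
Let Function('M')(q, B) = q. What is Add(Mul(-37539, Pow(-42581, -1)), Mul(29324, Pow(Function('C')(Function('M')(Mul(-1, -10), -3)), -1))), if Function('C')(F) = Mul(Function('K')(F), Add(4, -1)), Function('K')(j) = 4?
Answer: Rational(312273928, 127743) ≈ 2444.5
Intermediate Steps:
Function('C')(F) = 12 (Function('C')(F) = Mul(4, Add(4, -1)) = Mul(4, 3) = 12)
Add(Mul(-37539, Pow(-42581, -1)), Mul(29324, Pow(Function('C')(Function('M')(Mul(-1, -10), -3)), -1))) = Add(Mul(-37539, Pow(-42581, -1)), Mul(29324, Pow(12, -1))) = Add(Mul(-37539, Rational(-1, 42581)), Mul(29324, Rational(1, 12))) = Add(Rational(37539, 42581), Rational(7331, 3)) = Rational(312273928, 127743)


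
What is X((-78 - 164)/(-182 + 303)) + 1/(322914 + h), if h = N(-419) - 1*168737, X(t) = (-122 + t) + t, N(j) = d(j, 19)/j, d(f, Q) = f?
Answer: -19426427/154178 ≈ -126.00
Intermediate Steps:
N(j) = 1 (N(j) = j/j = 1)
X(t) = -122 + 2*t
h = -168736 (h = 1 - 1*168737 = 1 - 168737 = -168736)
X((-78 - 164)/(-182 + 303)) + 1/(322914 + h) = (-122 + 2*((-78 - 164)/(-182 + 303))) + 1/(322914 - 168736) = (-122 + 2*(-242/121)) + 1/154178 = (-122 + 2*(-242*1/121)) + 1/154178 = (-122 + 2*(-2)) + 1/154178 = (-122 - 4) + 1/154178 = -126 + 1/154178 = -19426427/154178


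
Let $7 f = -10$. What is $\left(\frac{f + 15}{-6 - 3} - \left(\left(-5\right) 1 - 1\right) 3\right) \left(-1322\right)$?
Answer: $- \frac{1373558}{63} \approx -21803.0$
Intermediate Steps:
$f = - \frac{10}{7}$ ($f = \frac{1}{7} \left(-10\right) = - \frac{10}{7} \approx -1.4286$)
$\left(\frac{f + 15}{-6 - 3} - \left(\left(-5\right) 1 - 1\right) 3\right) \left(-1322\right) = \left(\frac{- \frac{10}{7} + 15}{-6 - 3} - \left(\left(-5\right) 1 - 1\right) 3\right) \left(-1322\right) = \left(\frac{95}{7 \left(-9\right)} - \left(-5 - 1\right) 3\right) \left(-1322\right) = \left(\frac{95}{7} \left(- \frac{1}{9}\right) - \left(-6\right) 3\right) \left(-1322\right) = \left(- \frac{95}{63} - -18\right) \left(-1322\right) = \left(- \frac{95}{63} + 18\right) \left(-1322\right) = \frac{1039}{63} \left(-1322\right) = - \frac{1373558}{63}$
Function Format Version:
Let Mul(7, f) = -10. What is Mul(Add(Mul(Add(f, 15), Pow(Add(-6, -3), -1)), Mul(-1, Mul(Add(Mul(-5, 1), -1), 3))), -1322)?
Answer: Rational(-1373558, 63) ≈ -21803.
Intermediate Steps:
f = Rational(-10, 7) (f = Mul(Rational(1, 7), -10) = Rational(-10, 7) ≈ -1.4286)
Mul(Add(Mul(Add(f, 15), Pow(Add(-6, -3), -1)), Mul(-1, Mul(Add(Mul(-5, 1), -1), 3))), -1322) = Mul(Add(Mul(Add(Rational(-10, 7), 15), Pow(Add(-6, -3), -1)), Mul(-1, Mul(Add(Mul(-5, 1), -1), 3))), -1322) = Mul(Add(Mul(Rational(95, 7), Pow(-9, -1)), Mul(-1, Mul(Add(-5, -1), 3))), -1322) = Mul(Add(Mul(Rational(95, 7), Rational(-1, 9)), Mul(-1, Mul(-6, 3))), -1322) = Mul(Add(Rational(-95, 63), Mul(-1, -18)), -1322) = Mul(Add(Rational(-95, 63), 18), -1322) = Mul(Rational(1039, 63), -1322) = Rational(-1373558, 63)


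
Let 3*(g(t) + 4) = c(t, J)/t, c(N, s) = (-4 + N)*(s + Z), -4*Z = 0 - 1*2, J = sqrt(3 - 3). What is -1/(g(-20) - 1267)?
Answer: 5/6354 ≈ 0.00078691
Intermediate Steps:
J = 0 (J = sqrt(0) = 0)
Z = 1/2 (Z = -(0 - 1*2)/4 = -(0 - 2)/4 = -1/4*(-2) = 1/2 ≈ 0.50000)
c(N, s) = (1/2 + s)*(-4 + N) (c(N, s) = (-4 + N)*(s + 1/2) = (-4 + N)*(1/2 + s) = (1/2 + s)*(-4 + N))
g(t) = -4 + (-2 + t/2)/(3*t) (g(t) = -4 + ((-2 + t/2 - 4*0 + t*0)/t)/3 = -4 + ((-2 + t/2 + 0 + 0)/t)/3 = -4 + ((-2 + t/2)/t)/3 = -4 + (-2 + t/2)/(3*t))
-1/(g(-20) - 1267) = -1/((1/6)*(-4 - 23*(-20))/(-20) - 1267) = -1/((1/6)*(-1/20)*(-4 + 460) - 1267) = -1/((1/6)*(-1/20)*456 - 1267) = -1/(-19/5 - 1267) = -1/(-6354/5) = -1*(-5/6354) = 5/6354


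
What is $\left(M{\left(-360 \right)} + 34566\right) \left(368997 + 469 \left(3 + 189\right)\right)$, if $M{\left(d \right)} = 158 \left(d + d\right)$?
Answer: $-36353609730$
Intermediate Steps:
$M{\left(d \right)} = 316 d$ ($M{\left(d \right)} = 158 \cdot 2 d = 316 d$)
$\left(M{\left(-360 \right)} + 34566\right) \left(368997 + 469 \left(3 + 189\right)\right) = \left(316 \left(-360\right) + 34566\right) \left(368997 + 469 \left(3 + 189\right)\right) = \left(-113760 + 34566\right) \left(368997 + 469 \cdot 192\right) = - 79194 \left(368997 + 90048\right) = \left(-79194\right) 459045 = -36353609730$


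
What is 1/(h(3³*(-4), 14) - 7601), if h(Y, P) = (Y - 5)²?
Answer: 1/5168 ≈ 0.00019350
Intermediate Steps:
h(Y, P) = (-5 + Y)²
1/(h(3³*(-4), 14) - 7601) = 1/((-5 + 3³*(-4))² - 7601) = 1/((-5 + 27*(-4))² - 7601) = 1/((-5 - 108)² - 7601) = 1/((-113)² - 7601) = 1/(12769 - 7601) = 1/5168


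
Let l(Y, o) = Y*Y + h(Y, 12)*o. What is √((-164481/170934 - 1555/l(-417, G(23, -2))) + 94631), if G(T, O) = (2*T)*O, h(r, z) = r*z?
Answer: √81253995900518376348522/926633214 ≈ 307.62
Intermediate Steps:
G(T, O) = 2*O*T
l(Y, o) = Y² + 12*Y*o (l(Y, o) = Y*Y + (Y*12)*o = Y² + (12*Y)*o = Y² + 12*Y*o)
√((-164481/170934 - 1555/l(-417, G(23, -2))) + 94631) = √((-164481/170934 - 1555*(-1/(417*(-417 + 12*(2*(-2)*23))))) + 94631) = √((-164481*1/170934 - 1555*(-1/(417*(-417 + 12*(-92))))) + 94631) = √((-54827/56978 - 1555*(-1/(417*(-417 - 1104)))) + 94631) = √((-54827/56978 - 1555/((-417*(-1521)))) + 94631) = √((-54827/56978 - 1555/634257) + 94631) = √(-34863009329/36138695346 + 94631) = √(3419806016277997/36138695346) = √81253995900518376348522/926633214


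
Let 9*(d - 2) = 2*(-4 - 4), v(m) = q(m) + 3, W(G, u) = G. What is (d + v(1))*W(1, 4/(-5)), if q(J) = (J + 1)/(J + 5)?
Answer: 32/9 ≈ 3.5556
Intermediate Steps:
q(J) = (1 + J)/(5 + J)
v(m) = 3 + (1 + m)/(5 + m) (v(m) = (1 + m)/(5 + m) + 3 = 3 + (1 + m)/(5 + m))
d = 2/9 (d = 2 + (2*(-4 - 4))/9 = 2 + (2*(-8))/9 = 2 + (⅑)*(-16) = 2 - 16/9 = 2/9 ≈ 0.22222)
(d + v(1))*W(1, 4/(-5)) = (2/9 + 4*(4 + 1)/(5 + 1))*1 = (2/9 + 4*5/6)*1 = (2/9 + 4*(⅙)*5)*1 = (2/9 + 10/3)*1 = (32/9)*1 = 32/9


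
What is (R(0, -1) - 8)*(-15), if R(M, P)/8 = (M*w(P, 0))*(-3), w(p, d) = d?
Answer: 120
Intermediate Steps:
R(M, P) = 0 (R(M, P) = 8*((M*0)*(-3)) = 8*(0*(-3)) = 8*0 = 0)
(R(0, -1) - 8)*(-15) = (0 - 8)*(-15) = -8*(-15) = 120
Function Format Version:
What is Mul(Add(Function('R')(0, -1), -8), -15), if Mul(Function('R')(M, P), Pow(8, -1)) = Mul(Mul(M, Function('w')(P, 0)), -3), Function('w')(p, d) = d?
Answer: 120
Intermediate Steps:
Function('R')(M, P) = 0 (Function('R')(M, P) = Mul(8, Mul(Mul(M, 0), -3)) = Mul(8, Mul(0, -3)) = Mul(8, 0) = 0)
Mul(Add(Function('R')(0, -1), -8), -15) = Mul(Add(0, -8), -15) = Mul(-8, -15) = 120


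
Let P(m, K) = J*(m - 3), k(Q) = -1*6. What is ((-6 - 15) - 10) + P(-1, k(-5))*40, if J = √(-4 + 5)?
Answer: -191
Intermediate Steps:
k(Q) = -6
J = 1 (J = √1 = 1)
P(m, K) = -3 + m (P(m, K) = 1*(m - 3) = 1*(-3 + m) = -3 + m)
((-6 - 15) - 10) + P(-1, k(-5))*40 = ((-6 - 15) - 10) + (-3 - 1)*40 = (-21 - 10) - 4*40 = -31 - 160 = -191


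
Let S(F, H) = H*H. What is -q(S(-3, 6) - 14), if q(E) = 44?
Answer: -44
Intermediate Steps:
S(F, H) = H**2
-q(S(-3, 6) - 14) = -1*44 = -44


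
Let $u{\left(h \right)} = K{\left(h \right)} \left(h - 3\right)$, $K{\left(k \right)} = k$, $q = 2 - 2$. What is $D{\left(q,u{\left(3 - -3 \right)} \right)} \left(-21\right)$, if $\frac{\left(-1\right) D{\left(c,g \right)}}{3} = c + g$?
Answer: $1134$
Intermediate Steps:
$q = 0$
$u{\left(h \right)} = h \left(-3 + h\right)$ ($u{\left(h \right)} = h \left(h - 3\right) = h \left(-3 + h\right)$)
$D{\left(c,g \right)} = - 3 c - 3 g$ ($D{\left(c,g \right)} = - 3 \left(c + g\right) = - 3 c - 3 g$)
$D{\left(q,u{\left(3 - -3 \right)} \right)} \left(-21\right) = \left(\left(-3\right) 0 - 3 \left(3 - -3\right) \left(-3 + \left(3 - -3\right)\right)\right) \left(-21\right) = \left(0 - 3 \left(3 + 3\right) \left(-3 + \left(3 + 3\right)\right)\right) \left(-21\right) = \left(0 - 3 \cdot 6 \left(-3 + 6\right)\right) \left(-21\right) = \left(0 - 3 \cdot 6 \cdot 3\right) \left(-21\right) = \left(0 - 54\right) \left(-21\right) = \left(-54\right) \left(-21\right) = 1134$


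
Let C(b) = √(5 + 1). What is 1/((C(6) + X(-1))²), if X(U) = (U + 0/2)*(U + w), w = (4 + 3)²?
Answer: (48 - √6)⁻² ≈ 0.00048196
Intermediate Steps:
C(b) = √6
w = 49 (w = 7² = 49)
X(U) = U*(49 + U) (X(U) = (U + 0/2)*(U + 49) = (U + 0*(½))*(49 + U) = (U + 0)*(49 + U) = U*(49 + U))
1/((C(6) + X(-1))²) = 1/((√6 - (49 - 1))²) = 1/((√6 - 1*48)²) = 1/((√6 - 48)²) = 1/((-48 + √6)²) = (-48 + √6)⁻²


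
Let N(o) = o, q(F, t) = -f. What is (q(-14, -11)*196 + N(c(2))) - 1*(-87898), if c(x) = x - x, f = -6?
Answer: 89074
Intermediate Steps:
q(F, t) = 6 (q(F, t) = -1*(-6) = 6)
c(x) = 0
(q(-14, -11)*196 + N(c(2))) - 1*(-87898) = (6*196 + 0) - 1*(-87898) = (1176 + 0) + 87898 = 1176 + 87898 = 89074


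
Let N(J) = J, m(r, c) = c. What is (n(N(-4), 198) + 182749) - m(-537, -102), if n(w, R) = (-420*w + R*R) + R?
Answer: 223933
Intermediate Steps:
n(w, R) = R + R**2 - 420*w (n(w, R) = (-420*w + R**2) + R = (R**2 - 420*w) + R = R + R**2 - 420*w)
(n(N(-4), 198) + 182749) - m(-537, -102) = ((198 + 198**2 - 420*(-4)) + 182749) - 1*(-102) = ((198 + 39204 + 1680) + 182749) + 102 = (41082 + 182749) + 102 = 223831 + 102 = 223933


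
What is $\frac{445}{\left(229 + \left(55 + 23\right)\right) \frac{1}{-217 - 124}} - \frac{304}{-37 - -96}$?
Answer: $- \frac{9046283}{18113} \approx -499.44$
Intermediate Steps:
$\frac{445}{\left(229 + \left(55 + 23\right)\right) \frac{1}{-217 - 124}} - \frac{304}{-37 - -96} = \frac{445}{\left(229 + 78\right) \frac{1}{-341}} - \frac{304}{-37 + 96} = \frac{445}{307 \left(- \frac{1}{341}\right)} - \frac{304}{59} = \frac{445}{- \frac{307}{341}} - \frac{304}{59} = 445 \left(- \frac{341}{307}\right) - \frac{304}{59} = - \frac{151745}{307} - \frac{304}{59} = - \frac{9046283}{18113}$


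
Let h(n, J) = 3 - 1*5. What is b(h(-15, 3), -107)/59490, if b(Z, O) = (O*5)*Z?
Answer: 107/5949 ≈ 0.017986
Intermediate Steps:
h(n, J) = -2 (h(n, J) = 3 - 5 = -2)
b(Z, O) = 5*O*Z (b(Z, O) = (5*O)*Z = 5*O*Z)
b(h(-15, 3), -107)/59490 = (5*(-107)*(-2))/59490 = 1070*(1/59490) = 107/5949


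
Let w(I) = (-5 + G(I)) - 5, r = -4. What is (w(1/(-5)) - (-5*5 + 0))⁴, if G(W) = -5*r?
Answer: 1500625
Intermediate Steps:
G(W) = 20 (G(W) = -5*(-4) = 20)
w(I) = 10 (w(I) = (-5 + 20) - 5 = 15 - 5 = 10)
(w(1/(-5)) - (-5*5 + 0))⁴ = (10 - (-5*5 + 0))⁴ = (10 - (-25 + 0))⁴ = (10 - 1*(-25))⁴ = (10 + 25)⁴ = 35⁴ = 1500625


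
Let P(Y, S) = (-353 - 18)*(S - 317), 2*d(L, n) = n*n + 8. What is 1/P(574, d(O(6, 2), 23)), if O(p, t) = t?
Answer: 2/35987 ≈ 5.5576e-5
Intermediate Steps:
d(L, n) = 4 + n²/2 (d(L, n) = (n*n + 8)/2 = (n² + 8)/2 = (8 + n²)/2 = 4 + n²/2)
P(Y, S) = 117607 - 371*S (P(Y, S) = -371*(-317 + S) = 117607 - 371*S)
1/P(574, d(O(6, 2), 23)) = 1/(117607 - 371*(4 + (½)*23²)) = 1/(117607 - 371*(4 + (½)*529)) = 1/(117607 - 371*(4 + 529/2)) = 1/(117607 - 371*537/2) = 1/(117607 - 199227/2) = 1/(35987/2) = 2/35987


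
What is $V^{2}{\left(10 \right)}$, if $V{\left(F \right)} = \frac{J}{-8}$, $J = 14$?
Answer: $\frac{49}{16} \approx 3.0625$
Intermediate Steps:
$V{\left(F \right)} = - \frac{7}{4}$ ($V{\left(F \right)} = \frac{14}{-8} = 14 \left(- \frac{1}{8}\right) = - \frac{7}{4}$)
$V^{2}{\left(10 \right)} = \left(- \frac{7}{4}\right)^{2} = \frac{49}{16}$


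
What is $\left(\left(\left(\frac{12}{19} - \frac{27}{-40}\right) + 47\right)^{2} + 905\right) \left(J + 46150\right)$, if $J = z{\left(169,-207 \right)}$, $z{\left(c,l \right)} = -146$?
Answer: $\frac{21513452815869}{144400} \approx 1.4899 \cdot 10^{8}$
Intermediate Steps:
$J = -146$
$\left(\left(\left(\frac{12}{19} - \frac{27}{-40}\right) + 47\right)^{2} + 905\right) \left(J + 46150\right) = \left(\left(\left(\frac{12}{19} - \frac{27}{-40}\right) + 47\right)^{2} + 905\right) \left(-146 + 46150\right) = \left(\left(\left(12 \cdot \frac{1}{19} - - \frac{27}{40}\right) + 47\right)^{2} + 905\right) 46004 = \left(\left(\left(\frac{12}{19} + \frac{27}{40}\right) + 47\right)^{2} + 905\right) 46004 = \left(\left(\frac{993}{760} + 47\right)^{2} + 905\right) 46004 = \left(\left(\frac{36713}{760}\right)^{2} + 905\right) 46004 = \left(\frac{1347844369}{577600} + 905\right) 46004 = \frac{1870572369}{577600} \cdot 46004 = \frac{21513452815869}{144400}$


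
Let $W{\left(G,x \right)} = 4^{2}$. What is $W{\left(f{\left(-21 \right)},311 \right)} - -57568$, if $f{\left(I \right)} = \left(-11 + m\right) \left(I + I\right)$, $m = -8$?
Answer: $57584$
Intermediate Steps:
$f{\left(I \right)} = - 38 I$ ($f{\left(I \right)} = \left(-11 - 8\right) \left(I + I\right) = - 19 \cdot 2 I = - 38 I$)
$W{\left(G,x \right)} = 16$
$W{\left(f{\left(-21 \right)},311 \right)} - -57568 = 16 - -57568 = 16 + 57568 = 57584$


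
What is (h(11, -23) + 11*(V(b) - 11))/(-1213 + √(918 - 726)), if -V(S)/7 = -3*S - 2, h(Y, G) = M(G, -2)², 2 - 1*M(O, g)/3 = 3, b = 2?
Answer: -611352/1471177 - 4032*√3/1471177 ≈ -0.42030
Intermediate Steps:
M(O, g) = -3 (M(O, g) = 6 - 3*3 = 6 - 9 = -3)
h(Y, G) = 9 (h(Y, G) = (-3)² = 9)
V(S) = 14 + 21*S (V(S) = -7*(-3*S - 2) = -7*(-2 - 3*S) = 14 + 21*S)
(h(11, -23) + 11*(V(b) - 11))/(-1213 + √(918 - 726)) = (9 + 11*((14 + 21*2) - 11))/(-1213 + √(918 - 726)) = (9 + 11*((14 + 42) - 11))/(-1213 + √192) = (9 + 11*(56 - 11))/(-1213 + 8*√3) = (9 + 11*45)/(-1213 + 8*√3) = (9 + 495)/(-1213 + 8*√3) = 504/(-1213 + 8*√3)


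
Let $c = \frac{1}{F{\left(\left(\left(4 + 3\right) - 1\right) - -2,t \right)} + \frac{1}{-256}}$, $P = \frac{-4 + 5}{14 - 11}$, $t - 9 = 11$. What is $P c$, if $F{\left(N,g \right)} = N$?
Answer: $\frac{256}{6141} \approx 0.041687$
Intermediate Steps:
$t = 20$ ($t = 9 + 11 = 20$)
$P = \frac{1}{3}$ ($P = 1 \cdot \frac{1}{3} = \frac{1}{3} \approx 0.33333$)
$c = \frac{256}{2047}$ ($c = \frac{1}{\left(\left(\left(4 + 3\right) - 1\right) - -2\right) + \frac{1}{-256}} = \frac{1}{\left(\left(7 - 1\right) + 2\right) - \frac{1}{256}} = \frac{1}{\left(6 + 2\right) - \frac{1}{256}} = \frac{1}{8 - \frac{1}{256}} = \frac{1}{\frac{2047}{256}} = \frac{256}{2047} \approx 0.12506$)
$P c = \frac{1}{3} \cdot \frac{256}{2047} = \frac{256}{6141}$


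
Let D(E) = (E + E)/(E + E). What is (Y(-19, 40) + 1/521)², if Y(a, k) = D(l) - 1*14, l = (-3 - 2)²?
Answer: 45859984/271441 ≈ 168.95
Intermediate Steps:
l = 25 (l = (-5)² = 25)
D(E) = 1 (D(E) = (2*E)/((2*E)) = (2*E)*(1/(2*E)) = 1)
Y(a, k) = -13 (Y(a, k) = 1 - 1*14 = 1 - 14 = -13)
(Y(-19, 40) + 1/521)² = (-13 + 1/521)² = (-6772/521)² = 45859984/271441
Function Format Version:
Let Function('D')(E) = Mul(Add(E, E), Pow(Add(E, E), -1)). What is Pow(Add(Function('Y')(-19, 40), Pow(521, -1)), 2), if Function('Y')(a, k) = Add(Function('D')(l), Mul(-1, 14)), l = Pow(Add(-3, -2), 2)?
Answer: Rational(45859984, 271441) ≈ 168.95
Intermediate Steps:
l = 25 (l = Pow(-5, 2) = 25)
Function('D')(E) = 1 (Function('D')(E) = Mul(Mul(2, E), Pow(Mul(2, E), -1)) = Mul(Mul(2, E), Mul(Rational(1, 2), Pow(E, -1))) = 1)
Function('Y')(a, k) = -13 (Function('Y')(a, k) = Add(1, Mul(-1, 14)) = Add(1, -14) = -13)
Pow(Add(Function('Y')(-19, 40), Pow(521, -1)), 2) = Pow(Add(-13, Pow(521, -1)), 2) = Pow(Add(-13, Rational(1, 521)), 2) = Pow(Rational(-6772, 521), 2) = Rational(45859984, 271441)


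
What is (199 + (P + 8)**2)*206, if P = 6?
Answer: 81370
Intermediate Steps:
(199 + (P + 8)**2)*206 = (199 + (6 + 8)**2)*206 = (199 + 14**2)*206 = (199 + 196)*206 = 395*206 = 81370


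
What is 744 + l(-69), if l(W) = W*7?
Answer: 261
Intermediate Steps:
l(W) = 7*W
744 + l(-69) = 744 + 7*(-69) = 744 - 483 = 261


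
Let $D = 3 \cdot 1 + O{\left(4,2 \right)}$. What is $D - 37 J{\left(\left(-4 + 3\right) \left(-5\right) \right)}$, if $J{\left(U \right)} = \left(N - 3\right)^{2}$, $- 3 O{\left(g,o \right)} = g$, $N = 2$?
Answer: $- \frac{106}{3} \approx -35.333$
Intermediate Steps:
$O{\left(g,o \right)} = - \frac{g}{3}$
$D = \frac{5}{3}$ ($D = 3 \cdot 1 - \frac{4}{3} = 3 - \frac{4}{3} = \frac{5}{3} \approx 1.6667$)
$J{\left(U \right)} = 1$ ($J{\left(U \right)} = \left(2 - 3\right)^{2} = \left(-1\right)^{2} = 1$)
$D - 37 J{\left(\left(-4 + 3\right) \left(-5\right) \right)} = \frac{5}{3} - 37 = - \frac{106}{3}$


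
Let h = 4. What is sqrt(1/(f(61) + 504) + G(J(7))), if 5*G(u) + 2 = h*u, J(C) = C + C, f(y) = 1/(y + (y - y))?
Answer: sqrt(10210629715)/30745 ≈ 3.2866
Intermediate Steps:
f(y) = 1/y (f(y) = 1/(y + 0) = 1/y)
J(C) = 2*C
G(u) = -2/5 + 4*u/5 (G(u) = -2/5 + (4*u)/5 = -2/5 + 4*u/5)
sqrt(1/(f(61) + 504) + G(J(7))) = sqrt(1/(1/61 + 504) + (-2/5 + 4*(2*7)/5)) = sqrt(1/(1/61 + 504) + (-2/5 + (4/5)*14)) = sqrt(1/(30745/61) + (-2/5 + 56/5)) = sqrt(61/30745 + 54/5) = sqrt(332107/30745) = sqrt(10210629715)/30745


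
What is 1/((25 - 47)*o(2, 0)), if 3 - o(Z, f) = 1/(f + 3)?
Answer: -3/176 ≈ -0.017045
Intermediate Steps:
o(Z, f) = 3 - 1/(3 + f) (o(Z, f) = 3 - 1/(f + 3) = 3 - 1/(3 + f))
1/((25 - 47)*o(2, 0)) = 1/((25 - 47)*((8 + 3*0)/(3 + 0))) = 1/(-22*(8 + 0)/3) = 1/(-22*8/3) = 1/(-176/3) = -3/176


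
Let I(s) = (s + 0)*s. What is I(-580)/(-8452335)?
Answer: -67280/1690467 ≈ -0.039800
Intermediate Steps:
I(s) = s² (I(s) = s*s = s²)
I(-580)/(-8452335) = (-580)²/(-8452335) = 336400*(-1/8452335) = -67280/1690467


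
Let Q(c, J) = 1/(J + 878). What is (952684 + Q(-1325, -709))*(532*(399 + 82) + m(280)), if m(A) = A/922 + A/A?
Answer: 18993081219626361/77909 ≈ 2.4379e+11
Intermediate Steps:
m(A) = 1 + A/922 (m(A) = A*(1/922) + 1 = A/922 + 1 = 1 + A/922)
Q(c, J) = 1/(878 + J)
(952684 + Q(-1325, -709))*(532*(399 + 82) + m(280)) = (952684 + 1/(878 - 709))*(532*(399 + 82) + (1 + (1/922)*280)) = (952684 + 1/169)*(532*481 + (1 + 140/461)) = (952684 + 1/169)*(255892 + 601/461) = (161003597/169)*(117966813/461) = 18993081219626361/77909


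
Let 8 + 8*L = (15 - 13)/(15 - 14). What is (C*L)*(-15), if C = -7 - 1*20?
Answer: -1215/4 ≈ -303.75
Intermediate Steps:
C = -27 (C = -7 - 20 = -27)
L = -3/4 (L = -1 + ((15 - 13)/(15 - 14))/8 = -1 + (2/1)/8 = -1 + (2*1)/8 = -1 + (1/8)*2 = -1 + 1/4 = -3/4 ≈ -0.75000)
(C*L)*(-15) = -27*(-3/4)*(-15) = (81/4)*(-15) = -1215/4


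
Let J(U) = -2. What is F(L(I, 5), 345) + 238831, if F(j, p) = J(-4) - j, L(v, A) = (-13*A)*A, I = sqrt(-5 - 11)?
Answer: 239154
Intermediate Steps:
I = 4*I (I = sqrt(-16) = 4*I ≈ 4.0*I)
L(v, A) = -13*A**2
F(j, p) = -2 - j
F(L(I, 5), 345) + 238831 = (-2 - (-13)*5**2) + 238831 = (-2 - (-13)*25) + 238831 = (-2 - 1*(-325)) + 238831 = (-2 + 325) + 238831 = 323 + 238831 = 239154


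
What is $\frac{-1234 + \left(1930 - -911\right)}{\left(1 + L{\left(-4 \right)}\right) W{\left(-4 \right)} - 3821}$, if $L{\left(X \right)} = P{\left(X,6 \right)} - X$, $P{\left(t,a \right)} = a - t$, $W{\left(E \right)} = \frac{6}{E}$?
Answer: $- \frac{3214}{7687} \approx -0.41811$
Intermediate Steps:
$L{\left(X \right)} = 6 - 2 X$ ($L{\left(X \right)} = \left(6 - X\right) - X = 6 - 2 X$)
$\frac{-1234 + \left(1930 - -911\right)}{\left(1 + L{\left(-4 \right)}\right) W{\left(-4 \right)} - 3821} = \frac{-1234 + \left(1930 - -911\right)}{\left(1 + \left(6 - -8\right)\right) \frac{6}{-4} - 3821} = \frac{-1234 + \left(1930 + 911\right)}{\left(1 + \left(6 + 8\right)\right) 6 \left(- \frac{1}{4}\right) - 3821} = \frac{-1234 + 2841}{\left(1 + 14\right) \left(- \frac{3}{2}\right) - 3821} = \frac{1607}{15 \left(- \frac{3}{2}\right) - 3821} = \frac{1607}{- \frac{45}{2} - 3821} = \frac{1607}{- \frac{7687}{2}} = 1607 \left(- \frac{2}{7687}\right) = - \frac{3214}{7687}$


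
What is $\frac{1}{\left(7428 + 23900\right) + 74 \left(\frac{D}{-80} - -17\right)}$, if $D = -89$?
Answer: $\frac{40}{1306733} \approx 3.0611 \cdot 10^{-5}$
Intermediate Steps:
$\frac{1}{\left(7428 + 23900\right) + 74 \left(\frac{D}{-80} - -17\right)} = \frac{1}{\left(7428 + 23900\right) + 74 \left(- \frac{89}{-80} - -17\right)} = \frac{1}{31328 + 74 \left(\left(-89\right) \left(- \frac{1}{80}\right) + \left(-25 + 42\right)\right)} = \frac{1}{31328 + 74 \left(\frac{89}{80} + 17\right)} = \frac{1}{31328 + 74 \cdot \frac{1449}{80}} = \frac{1}{31328 + \frac{53613}{40}} = \frac{1}{\frac{1306733}{40}} = \frac{40}{1306733}$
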